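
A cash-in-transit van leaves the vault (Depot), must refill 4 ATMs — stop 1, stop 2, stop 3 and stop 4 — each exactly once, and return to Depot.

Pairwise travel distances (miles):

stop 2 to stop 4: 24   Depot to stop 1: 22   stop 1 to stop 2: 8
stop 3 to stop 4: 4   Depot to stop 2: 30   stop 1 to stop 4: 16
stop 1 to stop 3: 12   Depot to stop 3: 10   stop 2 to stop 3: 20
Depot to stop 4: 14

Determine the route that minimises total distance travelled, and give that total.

With 4 stops there are 4!/2 = 12 distinct round trips (a route and its reverse cost the same).
Depot-stop 1-stop 2-stop 3-stop 4-Depot: 22+8+20+4+14 = 68
Depot-stop 1-stop 2-stop 4-stop 3-Depot: 22+8+24+4+10 = 68
Depot-stop 1-stop 3-stop 2-stop 4-Depot: 22+12+20+24+14 = 92
Depot-stop 1-stop 3-stop 4-stop 2-Depot: 22+12+4+24+30 = 92
Depot-stop 1-stop 4-stop 2-stop 3-Depot: 22+16+24+20+10 = 92
Depot-stop 1-stop 4-stop 3-stop 2-Depot: 22+16+4+20+30 = 92
Depot-stop 2-stop 1-stop 3-stop 4-Depot: 30+8+12+4+14 = 68
Depot-stop 2-stop 1-stop 4-stop 3-Depot: 30+8+16+4+10 = 68
Depot-stop 2-stop 3-stop 1-stop 4-Depot: 30+20+12+16+14 = 92
Depot-stop 2-stop 4-stop 1-stop 3-Depot: 30+24+16+12+10 = 92
Depot-stop 3-stop 1-stop 2-stop 4-Depot: 10+12+8+24+14 = 68
Depot-stop 3-stop 2-stop 1-stop 4-Depot: 10+20+8+16+14 = 68
The minimum is 68.
One optimal route: Depot → stop 1 → stop 2 → stop 3 → stop 4 → Depot (or its reverse).

68 miles — the shortest possible round trip.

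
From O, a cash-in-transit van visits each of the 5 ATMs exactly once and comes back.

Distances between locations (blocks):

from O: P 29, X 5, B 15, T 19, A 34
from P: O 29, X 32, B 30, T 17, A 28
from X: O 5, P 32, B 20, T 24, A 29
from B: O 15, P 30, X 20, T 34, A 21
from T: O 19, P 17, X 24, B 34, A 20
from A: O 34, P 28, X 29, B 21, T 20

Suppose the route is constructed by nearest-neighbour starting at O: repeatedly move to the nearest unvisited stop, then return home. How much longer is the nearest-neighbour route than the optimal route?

O: X=5, B=15, T=19, P=29, A=34 ⇒ X
X: B=20, T=24, A=29, P=32 ⇒ B
B: A=21, P=30, T=34 ⇒ A
A: T=20, P=28 ⇒ T
T: P=17 ⇒ P
NN route O → X → B → A → T → P → O costs 112.
Optimal: O → X → P → T → A → B → O costs 110 (by enumerating all 60 distinct tours).
Excess = 112 − 110 = 2.

2 blocks longer than the optimal tour.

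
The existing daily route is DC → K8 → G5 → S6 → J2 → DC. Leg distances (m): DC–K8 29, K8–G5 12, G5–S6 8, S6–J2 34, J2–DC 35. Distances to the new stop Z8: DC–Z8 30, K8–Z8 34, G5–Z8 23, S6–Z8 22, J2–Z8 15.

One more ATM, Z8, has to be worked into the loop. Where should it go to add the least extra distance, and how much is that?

Insertion cost between consecutive stops i–j is d(i,Z8) + d(Z8,j) − d(i,j):
  between DC and K8: 30 + 34 − 29 = 35
  between K8 and G5: 34 + 23 − 12 = 45
  between G5 and S6: 23 + 22 − 8 = 37
  between S6 and J2: 22 + 15 − 34 = 3
  between J2 and DC: 15 + 30 − 35 = 10
Cheapest insertion is between S6 and J2, adding 3.
New total = 118 + 3 = 121.

Adding 3 m by placing Z8 on the S6–J2 leg.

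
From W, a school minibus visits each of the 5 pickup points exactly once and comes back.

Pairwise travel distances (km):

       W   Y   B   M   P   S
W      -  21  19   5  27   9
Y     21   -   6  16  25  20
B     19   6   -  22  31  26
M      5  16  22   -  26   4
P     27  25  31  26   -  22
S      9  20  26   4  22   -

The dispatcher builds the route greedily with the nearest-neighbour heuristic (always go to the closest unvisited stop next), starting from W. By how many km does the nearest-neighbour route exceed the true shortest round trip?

Excess over optimum: 12 km.

W: M=5, S=9, B=19, Y=21, P=27 ⇒ M
M: S=4, Y=16, B=22, P=26 ⇒ S
S: Y=20, P=22, B=26 ⇒ Y
Y: B=6, P=25 ⇒ B
B: P=31 ⇒ P
NN route W → M → S → Y → B → P → W costs 93.
Optimal: W → B → Y → P → S → M → W costs 81 (by enumerating all 60 distinct tours).
Excess = 93 − 81 = 12.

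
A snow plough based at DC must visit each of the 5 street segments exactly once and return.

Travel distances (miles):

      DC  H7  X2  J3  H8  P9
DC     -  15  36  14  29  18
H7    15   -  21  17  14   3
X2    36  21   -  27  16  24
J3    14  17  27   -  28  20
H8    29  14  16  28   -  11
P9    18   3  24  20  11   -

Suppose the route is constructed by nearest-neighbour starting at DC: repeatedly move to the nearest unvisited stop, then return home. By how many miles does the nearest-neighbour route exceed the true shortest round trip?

Excess over optimum: 11 miles.

From DC: J3=14, H7=15, P9=18, H8=29, X2=36 → choose J3 (14).
From J3: H7=17, P9=20, X2=27, H8=28 → choose H7 (17).
From H7: P9=3, H8=14, X2=21 → choose P9 (3).
From P9: H8=11, X2=24 → choose H8 (11).
From H8: X2=16 → choose X2 (16).
NN route DC → J3 → H7 → P9 → H8 → X2 → DC costs 97.
Optimal: DC → H7 → P9 → H8 → X2 → J3 → DC costs 86 (by enumerating all 60 distinct tours).
Excess = 97 − 86 = 11.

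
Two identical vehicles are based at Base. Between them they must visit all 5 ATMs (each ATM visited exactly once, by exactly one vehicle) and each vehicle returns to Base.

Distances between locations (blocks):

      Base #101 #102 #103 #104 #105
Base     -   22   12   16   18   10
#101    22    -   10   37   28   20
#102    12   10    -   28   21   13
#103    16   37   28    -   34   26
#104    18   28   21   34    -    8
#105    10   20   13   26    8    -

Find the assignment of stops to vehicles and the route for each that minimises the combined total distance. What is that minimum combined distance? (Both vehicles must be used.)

Minimum combined distance: 100 blocks.

Try each way of splitting the stops between the two vehicles (each non-empty) and, for each split, find the best tour for each vehicle:
  {#101} + {#102, #103, #104, #105}: 44 + 83 = 127
  {#102} + {#101, #103, #104, #105}: 24 + 99 = 123
  {#101, #102} + {#103, #104, #105}: 44 + 68 = 112
  {#103} + {#101, #102, #104, #105}: 32 + 68 = 100
  {#101, #103} + {#102, #104, #105}: 75 + 51 = 126
  {#102, #103} + {#101, #104, #105}: 56 + 68 = 124
  … (15 splits in total)
Best: vehicle 1 Base → #103 → Base = 32; vehicle 2 Base → #102 → #101 → #104 → #105 → Base = 68; combined 100.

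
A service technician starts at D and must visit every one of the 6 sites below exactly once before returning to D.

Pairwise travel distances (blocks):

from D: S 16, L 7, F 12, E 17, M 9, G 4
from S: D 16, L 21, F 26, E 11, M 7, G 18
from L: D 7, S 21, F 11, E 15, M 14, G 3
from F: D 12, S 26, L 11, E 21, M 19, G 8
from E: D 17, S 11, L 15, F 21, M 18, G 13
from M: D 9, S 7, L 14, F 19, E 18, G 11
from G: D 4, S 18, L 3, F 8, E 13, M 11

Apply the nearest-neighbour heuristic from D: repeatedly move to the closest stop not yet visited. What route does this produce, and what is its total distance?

Nearest-neighbour total = 72 blocks; route D → G → L → F → M → S → E → D.

From D: distances to unvisited — G=4, L=7, M=9, F=12, S=16, E=17. Nearest is G (4).
From G: distances to unvisited — L=3, F=8, M=11, E=13, S=18. Nearest is L (3).
From L: distances to unvisited — F=11, M=14, E=15, S=21. Nearest is F (11).
From F: distances to unvisited — M=19, E=21, S=26. Nearest is M (19).
From M: distances to unvisited — S=7, E=18. Nearest is S (7).
From S: distances to unvisited — E=11. Nearest is E (11).
Return E→D: 17.
Total = 4 + 3 + 11 + 19 + 7 + 11 + 17 = 72.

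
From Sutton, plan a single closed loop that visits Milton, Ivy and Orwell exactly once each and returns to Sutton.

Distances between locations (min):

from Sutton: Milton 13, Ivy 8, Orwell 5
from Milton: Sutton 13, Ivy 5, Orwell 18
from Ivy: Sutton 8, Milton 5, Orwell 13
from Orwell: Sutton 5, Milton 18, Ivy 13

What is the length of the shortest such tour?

There are 3 distinct closed tours to check (reversals are equivalent).
Sutton - Milton - Ivy - Orwell - Sutton: 13+5+13+5 = 36
Sutton - Milton - Orwell - Ivy - Sutton: 13+18+13+8 = 52
Sutton - Ivy - Milton - Orwell - Sutton: 8+5+18+5 = 36
The minimum is 36.
One optimal route: Sutton → Milton → Ivy → Orwell → Sutton (or its reverse).

Shortest round trip = 36 min.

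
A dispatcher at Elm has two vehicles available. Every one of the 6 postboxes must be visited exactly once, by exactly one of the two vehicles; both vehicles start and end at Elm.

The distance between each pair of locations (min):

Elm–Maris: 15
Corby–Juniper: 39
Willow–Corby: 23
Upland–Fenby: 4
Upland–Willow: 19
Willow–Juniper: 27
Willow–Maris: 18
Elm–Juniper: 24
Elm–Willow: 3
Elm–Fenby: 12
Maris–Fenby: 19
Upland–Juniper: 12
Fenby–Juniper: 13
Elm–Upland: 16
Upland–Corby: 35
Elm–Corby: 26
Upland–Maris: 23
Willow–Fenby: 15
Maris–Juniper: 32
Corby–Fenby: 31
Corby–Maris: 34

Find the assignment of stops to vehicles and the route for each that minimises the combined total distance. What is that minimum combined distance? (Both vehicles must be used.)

There are 2^5 − 1 = 31 ways to divide the 6 stops into two non-empty groups. For each, the best each vehicle can do is its own shortest tour through its group:
  {Upland} + {Willow, Corby, Maris, Fenby, Juniper}: 32 + 112 = 144
  {Willow} + {Upland, Corby, Maris, Fenby, Juniper}: 6 + 115 = 121
  {Upland, Willow} + {Corby, Maris, Fenby, Juniper}: 38 + 112 = 150
  {Corby} + {Upland, Willow, Maris, Fenby, Juniper}: 52 + 80 = 132
  {Upland, Corby} + {Willow, Maris, Fenby, Juniper}: 77 + 77 = 154
  {Willow, Corby} + {Upland, Maris, Fenby, Juniper}: 52 + 74 = 126
  … (31 splits in total)
Best: vehicle 1 Elm → Willow → Elm = 6; vehicle 2 Elm → Corby → Juniper → Upland → Fenby → Maris → Elm = 115; combined 121.

Minimum combined distance: 121 min.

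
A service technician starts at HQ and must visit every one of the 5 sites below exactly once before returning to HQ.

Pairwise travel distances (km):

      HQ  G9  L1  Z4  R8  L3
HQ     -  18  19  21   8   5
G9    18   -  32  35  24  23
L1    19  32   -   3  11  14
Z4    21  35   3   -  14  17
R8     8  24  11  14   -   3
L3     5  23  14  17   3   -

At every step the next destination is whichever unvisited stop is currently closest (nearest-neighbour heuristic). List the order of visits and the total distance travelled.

Nearest-neighbour total = 75 km; route HQ → L3 → R8 → L1 → Z4 → G9 → HQ.

HQ → [L3:5 / R8:8 / G9:18 / L1:19 / Z4:21] → L3 (5)
L3 → [R8:3 / L1:14 / Z4:17 / G9:23] → R8 (3)
R8 → [L1:11 / Z4:14 / G9:24] → L1 (11)
L1 → [Z4:3 / G9:32] → Z4 (3)
Z4 → [G9:35] → G9 (35)
Return G9→HQ: 18.
Total = 5 + 3 + 11 + 3 + 35 + 18 = 75.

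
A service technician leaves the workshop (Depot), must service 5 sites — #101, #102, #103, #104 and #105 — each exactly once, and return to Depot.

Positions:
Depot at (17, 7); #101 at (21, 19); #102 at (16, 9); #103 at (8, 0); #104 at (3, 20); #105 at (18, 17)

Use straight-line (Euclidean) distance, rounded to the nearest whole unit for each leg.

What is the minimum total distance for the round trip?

There are 60 distinct closed tours to check (reversals are equivalent).
Depot → #101 → #102 → #103 → #104 → #105 → Depot: 13+11+12+21+15+10 = 82
Depot → #101 → #102 → #103 → #105 → #104 → Depot: 13+11+12+20+15+19 = 90
Depot → #101 → #102 → #104 → #103 → #105 → Depot: 13+11+17+21+20+10 = 92
Depot → #101 → #102 → #104 → #105 → #103 → Depot: 13+11+17+15+20+11 = 87
Depot → #101 → #102 → #105 → #103 → #104 → Depot: 13+11+8+20+21+19 = 92
Depot → #101 → #102 → #105 → #104 → #103 → Depot: 13+11+8+15+21+11 = 79
Depot → #101 → #103 → #102 → #104 → #105 → Depot: 13+23+12+17+15+10 = 90
Depot → #101 → #103 → #102 → #105 → #104 → Depot: 13+23+12+8+15+19 = 90
Depot → #101 → #103 → #104 → #102 → #105 → Depot: 13+23+21+17+8+10 = 92
Depot → #101 → #103 → #104 → #105 → #102 → Depot: 13+23+21+15+8+2 = 82
Depot → #101 → #103 → #105 → #102 → #104 → Depot: 13+23+20+8+17+19 = 100
Depot → #101 → #103 → #105 → #104 → #102 → Depot: 13+23+20+15+17+2 = 90
Depot → #101 → #104 → #102 → #103 → #105 → Depot: 13+18+17+12+20+10 = 90
Depot → #101 → #104 → #102 → #105 → #103 → Depot: 13+18+17+8+20+11 = 87
… (46 more)
Depot → #102 → #101 → #105 → #104 → #103 → Depot: 2+11+4+15+21+11 = 64  ← best
The minimum is 64.
One optimal route: Depot → #102 → #101 → #105 → #104 → #103 → Depot (or its reverse).

64 — the shortest possible round trip.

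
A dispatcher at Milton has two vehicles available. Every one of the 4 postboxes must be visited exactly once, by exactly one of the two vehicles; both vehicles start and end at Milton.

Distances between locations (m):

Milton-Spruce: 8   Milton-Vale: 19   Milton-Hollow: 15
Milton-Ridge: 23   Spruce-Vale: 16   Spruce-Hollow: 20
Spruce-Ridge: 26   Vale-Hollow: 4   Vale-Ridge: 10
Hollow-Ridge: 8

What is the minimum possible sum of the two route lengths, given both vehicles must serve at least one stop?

Minimum combined distance: 68 m.

Try each way of splitting the stops between the two vehicles (each non-empty) and, for each split, find the best tour for each vehicle:
  {Spruce} + {Vale, Hollow, Ridge}: 16 + 52 = 68
  {Vale} + {Spruce, Hollow, Ridge}: 38 + 57 = 95
  {Spruce, Vale} + {Hollow, Ridge}: 43 + 46 = 89
  {Hollow} + {Spruce, Vale, Ridge}: 30 + 57 = 87
  {Spruce, Hollow} + {Vale, Ridge}: 43 + 52 = 95
  {Vale, Hollow} + {Spruce, Ridge}: 38 + 57 = 95
  … (7 splits in total)
Best: vehicle 1 Milton → Spruce → Milton = 16; vehicle 2 Milton → Vale → Ridge → Hollow → Milton = 52; combined 68.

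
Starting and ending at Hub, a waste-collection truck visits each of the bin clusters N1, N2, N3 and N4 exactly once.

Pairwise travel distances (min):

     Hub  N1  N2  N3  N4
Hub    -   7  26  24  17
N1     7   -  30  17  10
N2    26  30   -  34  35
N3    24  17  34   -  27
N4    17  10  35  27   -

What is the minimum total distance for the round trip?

There are 12 distinct closed tours to check (reversals are equivalent).
Hub - N1 - N2 - N3 - N4 - Hub: 7+30+34+27+17 = 115
Hub - N1 - N2 - N4 - N3 - Hub: 7+30+35+27+24 = 123
Hub - N1 - N3 - N2 - N4 - Hub: 7+17+34+35+17 = 110
Hub - N1 - N3 - N4 - N2 - Hub: 7+17+27+35+26 = 112
Hub - N1 - N4 - N2 - N3 - Hub: 7+10+35+34+24 = 110
Hub - N1 - N4 - N3 - N2 - Hub: 7+10+27+34+26 = 104
Hub - N2 - N1 - N3 - N4 - Hub: 26+30+17+27+17 = 117
Hub - N2 - N1 - N4 - N3 - Hub: 26+30+10+27+24 = 117
Hub - N2 - N3 - N1 - N4 - Hub: 26+34+17+10+17 = 104
Hub - N2 - N4 - N1 - N3 - Hub: 26+35+10+17+24 = 112
Hub - N3 - N1 - N2 - N4 - Hub: 24+17+30+35+17 = 123
Hub - N3 - N2 - N1 - N4 - Hub: 24+34+30+10+17 = 115
The minimum is 104.
One optimal route: Hub → N1 → N4 → N3 → N2 → Hub (or its reverse).

Minimum total distance: 104 min.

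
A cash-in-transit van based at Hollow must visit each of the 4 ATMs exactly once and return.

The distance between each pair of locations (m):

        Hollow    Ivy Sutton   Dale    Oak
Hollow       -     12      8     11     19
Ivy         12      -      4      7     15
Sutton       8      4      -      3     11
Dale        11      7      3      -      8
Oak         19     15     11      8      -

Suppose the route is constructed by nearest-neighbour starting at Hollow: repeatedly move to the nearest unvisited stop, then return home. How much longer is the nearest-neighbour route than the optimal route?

The nearest-neighbour route is 6 m longer than optimal.

Hollow: Sutton=8, Dale=11, Ivy=12, Oak=19 ⇒ Sutton
Sutton: Dale=3, Ivy=4, Oak=11 ⇒ Dale
Dale: Ivy=7, Oak=8 ⇒ Ivy
Ivy: Oak=15 ⇒ Oak
NN route Hollow → Sutton → Dale → Ivy → Oak → Hollow costs 52.
Optimal: Hollow → Ivy → Sutton → Dale → Oak → Hollow costs 46 (by enumerating all 12 distinct tours).
Excess = 52 − 46 = 6.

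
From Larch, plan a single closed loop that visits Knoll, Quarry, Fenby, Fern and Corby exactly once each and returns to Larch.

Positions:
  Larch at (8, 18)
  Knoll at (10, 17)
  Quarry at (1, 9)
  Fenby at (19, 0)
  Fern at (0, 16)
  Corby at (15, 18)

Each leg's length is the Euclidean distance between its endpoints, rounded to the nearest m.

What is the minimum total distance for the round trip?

Minimum total distance: 60 m.

There are 60 distinct closed tours to check (reversals are equivalent).
Larch→Knoll→Quarry→Fenby→Fern→Corby→Larch: 2+12+20+25+15+7 = 81
Larch→Knoll→Quarry→Fenby→Corby→Fern→Larch: 2+12+20+18+15+8 = 75
Larch→Knoll→Quarry→Fern→Fenby→Corby→Larch: 2+12+7+25+18+7 = 71
Larch→Knoll→Quarry→Fern→Corby→Fenby→Larch: 2+12+7+15+18+21 = 75
Larch→Knoll→Quarry→Corby→Fenby→Fern→Larch: 2+12+17+18+25+8 = 82
Larch→Knoll→Quarry→Corby→Fern→Fenby→Larch: 2+12+17+15+25+21 = 92
Larch→Knoll→Fenby→Quarry→Fern→Corby→Larch: 2+19+20+7+15+7 = 70
Larch→Knoll→Fenby→Quarry→Corby→Fern→Larch: 2+19+20+17+15+8 = 81
Larch→Knoll→Fenby→Fern→Quarry→Corby→Larch: 2+19+25+7+17+7 = 77
Larch→Knoll→Fenby→Fern→Corby→Quarry→Larch: 2+19+25+15+17+11 = 89
Larch→Knoll→Fenby→Corby→Quarry→Fern→Larch: 2+19+18+17+7+8 = 71
Larch→Knoll→Fenby→Corby→Fern→Quarry→Larch: 2+19+18+15+7+11 = 72
Larch→Knoll→Fern→Quarry→Fenby→Corby→Larch: 2+10+7+20+18+7 = 64
Larch→Knoll→Fern→Quarry→Corby→Fenby→Larch: 2+10+7+17+18+21 = 75
… (46 more)
Larch→Knoll→Corby→Fenby→Quarry→Fern→Larch: 2+5+18+20+7+8 = 60  ← best
The minimum is 60.
One optimal route: Larch → Knoll → Corby → Fenby → Quarry → Fern → Larch (or its reverse).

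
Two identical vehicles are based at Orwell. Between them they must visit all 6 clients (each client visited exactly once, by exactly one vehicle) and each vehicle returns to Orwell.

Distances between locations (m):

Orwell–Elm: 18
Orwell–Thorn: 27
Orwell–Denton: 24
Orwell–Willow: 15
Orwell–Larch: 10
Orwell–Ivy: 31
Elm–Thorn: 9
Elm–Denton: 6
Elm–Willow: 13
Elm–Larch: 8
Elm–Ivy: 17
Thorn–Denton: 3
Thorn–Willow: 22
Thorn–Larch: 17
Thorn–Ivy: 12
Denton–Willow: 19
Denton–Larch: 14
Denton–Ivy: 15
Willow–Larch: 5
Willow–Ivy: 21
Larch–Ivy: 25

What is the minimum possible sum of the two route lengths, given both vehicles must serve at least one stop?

Minimum combined distance: 95 m.

There are 2^5 − 1 = 31 ways to divide the 6 stops into two non-empty groups. For each, the best each vehicle can do is its own shortest tour through its group:
  {Elm} + {Thorn, Denton, Willow, Larch, Ivy}: 36 + 75 = 111
  {Thorn} + {Elm, Denton, Willow, Larch, Ivy}: 54 + 75 = 129
  {Elm, Thorn} + {Denton, Willow, Larch, Ivy}: 54 + 75 = 129
  {Denton} + {Elm, Thorn, Willow, Larch, Ivy}: 48 + 75 = 123
  {Elm, Denton} + {Thorn, Willow, Larch, Ivy}: 48 + 75 = 123
  {Thorn, Denton} + {Elm, Willow, Larch, Ivy}: 54 + 71 = 125
  … (31 splits in total)
  {Larch} + {Elm, Thorn, Denton, Willow, Ivy}: 20 + 75 = 95  ← best
Best: vehicle 1 Orwell → Larch → Orwell = 20; vehicle 2 Orwell → Elm → Denton → Thorn → Ivy → Willow → Orwell = 75; combined 95.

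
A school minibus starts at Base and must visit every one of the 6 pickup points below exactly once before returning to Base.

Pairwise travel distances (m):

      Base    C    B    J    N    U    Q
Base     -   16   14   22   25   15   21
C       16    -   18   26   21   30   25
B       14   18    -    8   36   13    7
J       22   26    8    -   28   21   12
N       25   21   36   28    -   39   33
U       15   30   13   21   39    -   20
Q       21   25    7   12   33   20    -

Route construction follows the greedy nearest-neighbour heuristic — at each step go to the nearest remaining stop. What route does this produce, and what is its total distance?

At Base the remaining stops are B 14, U 15, C 16, Q 21, J 22, N 25; go to B.
At B the remaining stops are Q 7, J 8, U 13, C 18, N 36; go to Q.
At Q the remaining stops are J 12, U 20, C 25, N 33; go to J.
At J the remaining stops are U 21, C 26, N 28; go to U.
At U the remaining stops are C 30, N 39; go to C.
At C the remaining stops are N 21; go to N.
Return N→Base: 25.
Total = 14 + 7 + 12 + 21 + 30 + 21 + 25 = 130.

Nearest-neighbour total = 130 m; route Base → B → Q → J → U → C → N → Base.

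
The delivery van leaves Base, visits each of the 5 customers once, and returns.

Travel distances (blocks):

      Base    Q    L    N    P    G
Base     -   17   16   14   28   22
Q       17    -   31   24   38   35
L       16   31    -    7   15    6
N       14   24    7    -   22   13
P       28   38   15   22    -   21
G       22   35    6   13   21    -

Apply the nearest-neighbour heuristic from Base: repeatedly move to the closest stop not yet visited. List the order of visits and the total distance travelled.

At Base the remaining stops are N 14, L 16, Q 17, G 22, P 28; go to N.
At N the remaining stops are L 7, G 13, P 22, Q 24; go to L.
At L the remaining stops are G 6, P 15, Q 31; go to G.
At G the remaining stops are P 21, Q 35; go to P.
At P the remaining stops are Q 38; go to Q.
Return Q→Base: 17.
Total = 14 + 7 + 6 + 21 + 38 + 17 = 103.

Nearest-neighbour total = 103 blocks; route Base → N → L → G → P → Q → Base.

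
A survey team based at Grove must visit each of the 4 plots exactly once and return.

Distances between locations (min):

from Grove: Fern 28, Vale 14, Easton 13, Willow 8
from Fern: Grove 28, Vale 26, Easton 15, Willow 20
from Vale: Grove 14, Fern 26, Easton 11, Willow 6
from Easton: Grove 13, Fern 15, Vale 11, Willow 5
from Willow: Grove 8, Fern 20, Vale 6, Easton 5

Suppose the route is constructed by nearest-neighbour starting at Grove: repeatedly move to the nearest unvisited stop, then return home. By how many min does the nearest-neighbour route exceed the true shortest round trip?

From Grove: Willow=8, Easton=13, Vale=14, Fern=28 → choose Willow (8).
From Willow: Easton=5, Vale=6, Fern=20 → choose Easton (5).
From Easton: Vale=11, Fern=15 → choose Vale (11).
From Vale: Fern=26 → choose Fern (26).
NN route Grove → Willow → Easton → Vale → Fern → Grove costs 78.
Optimal: Grove → Fern → Easton → Vale → Willow → Grove costs 68 (by enumerating all 12 distinct tours).
Excess = 78 − 68 = 10.

10 min longer than the optimal tour.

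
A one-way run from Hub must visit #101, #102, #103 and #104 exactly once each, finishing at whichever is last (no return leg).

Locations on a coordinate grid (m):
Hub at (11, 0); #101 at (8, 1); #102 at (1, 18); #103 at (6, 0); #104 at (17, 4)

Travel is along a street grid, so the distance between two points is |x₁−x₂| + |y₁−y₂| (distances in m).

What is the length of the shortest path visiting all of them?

There are 4! = 24 possible orderings.
Hub - #101 - #102 - #103 - #104: 4+24+23+15 = 66
Hub - #101 - #102 - #104 - #103: 4+24+30+15 = 73
Hub - #101 - #103 - #102 - #104: 4+3+23+30 = 60
Hub - #101 - #103 - #104 - #102: 4+3+15+30 = 52
Hub - #101 - #104 - #102 - #103: 4+12+30+23 = 69
Hub - #101 - #104 - #103 - #102: 4+12+15+23 = 54
Hub - #102 - #101 - #103 - #104: 28+24+3+15 = 70
Hub - #102 - #101 - #104 - #103: 28+24+12+15 = 79
Hub - #102 - #103 - #101 - #104: 28+23+3+12 = 66
Hub - #102 - #103 - #104 - #101: 28+23+15+12 = 78
Hub - #102 - #104 - #101 - #103: 28+30+12+3 = 73
Hub - #102 - #104 - #103 - #101: 28+30+15+3 = 76
Hub - #103 - #101 - #102 - #104: 5+3+24+30 = 62
Hub - #103 - #101 - #104 - #102: 5+3+12+30 = 50
… (10 more)
Hub - #104 - #101 - #103 - #102: 10+12+3+23 = 48  ← best
The minimum is 48.
One shortest path: Hub → #104 → #101 → #103 → #102.

Minimum one-way distance = 48 m.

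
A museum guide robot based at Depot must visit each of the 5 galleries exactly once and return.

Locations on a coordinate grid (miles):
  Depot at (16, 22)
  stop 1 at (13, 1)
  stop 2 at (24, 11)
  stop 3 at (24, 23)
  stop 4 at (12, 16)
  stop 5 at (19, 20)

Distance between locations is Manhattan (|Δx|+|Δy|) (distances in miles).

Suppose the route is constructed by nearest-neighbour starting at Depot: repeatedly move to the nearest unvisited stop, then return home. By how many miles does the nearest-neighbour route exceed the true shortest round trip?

The nearest-neighbour route is 10 miles longer than optimal.

Depot: stop 5=5, stop 3=9, stop 4=10, stop 2=19, stop 1=24 ⇒ stop 5
stop 5: stop 3=8, stop 4=11, stop 2=14, stop 1=25 ⇒ stop 3
stop 3: stop 2=12, stop 4=19, stop 1=33 ⇒ stop 2
stop 2: stop 4=17, stop 1=21 ⇒ stop 4
stop 4: stop 1=16 ⇒ stop 1
NN route Depot → stop 5 → stop 3 → stop 2 → stop 4 → stop 1 → Depot costs 82.
Optimal: Depot → stop 4 → stop 1 → stop 2 → stop 3 → stop 5 → Depot costs 72 (by enumerating all 60 distinct tours).
Excess = 82 − 72 = 10.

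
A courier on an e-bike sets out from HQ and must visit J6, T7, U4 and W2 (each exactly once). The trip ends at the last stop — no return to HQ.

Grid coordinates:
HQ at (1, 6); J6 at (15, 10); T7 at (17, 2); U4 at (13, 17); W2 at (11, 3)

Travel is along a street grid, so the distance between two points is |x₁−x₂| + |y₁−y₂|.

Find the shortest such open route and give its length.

Minimum one-way distance = 39.

There are 4! = 24 possible orderings.
HQ - J6 - T7 - U4 - W2: 18+10+19+16 = 63
HQ - J6 - T7 - W2 - U4: 18+10+7+16 = 51
HQ - J6 - U4 - T7 - W2: 18+9+19+7 = 53
HQ - J6 - U4 - W2 - T7: 18+9+16+7 = 50
HQ - J6 - W2 - T7 - U4: 18+11+7+19 = 55
HQ - J6 - W2 - U4 - T7: 18+11+16+19 = 64
HQ - T7 - J6 - U4 - W2: 20+10+9+16 = 55
HQ - T7 - J6 - W2 - U4: 20+10+11+16 = 57
HQ - T7 - U4 - J6 - W2: 20+19+9+11 = 59
HQ - T7 - U4 - W2 - J6: 20+19+16+11 = 66
HQ - T7 - W2 - J6 - U4: 20+7+11+9 = 47
HQ - T7 - W2 - U4 - J6: 20+7+16+9 = 52
HQ - U4 - J6 - T7 - W2: 23+9+10+7 = 49
HQ - U4 - J6 - W2 - T7: 23+9+11+7 = 50
… (10 more)
HQ - W2 - T7 - J6 - U4: 13+7+10+9 = 39  ← best
The minimum is 39.
One shortest path: HQ → W2 → T7 → J6 → U4.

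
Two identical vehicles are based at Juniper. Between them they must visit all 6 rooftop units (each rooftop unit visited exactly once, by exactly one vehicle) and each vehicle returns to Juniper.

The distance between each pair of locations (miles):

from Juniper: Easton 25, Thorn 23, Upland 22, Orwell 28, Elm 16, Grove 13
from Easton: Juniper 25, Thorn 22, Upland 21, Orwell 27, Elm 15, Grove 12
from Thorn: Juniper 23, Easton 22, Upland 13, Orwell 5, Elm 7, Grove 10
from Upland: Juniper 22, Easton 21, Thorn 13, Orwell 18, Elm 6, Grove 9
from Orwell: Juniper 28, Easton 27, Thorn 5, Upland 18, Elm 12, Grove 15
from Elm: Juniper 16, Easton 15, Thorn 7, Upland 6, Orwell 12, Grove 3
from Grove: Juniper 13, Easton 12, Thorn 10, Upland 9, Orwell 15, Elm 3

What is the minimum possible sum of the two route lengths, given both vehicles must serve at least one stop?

118 miles — the smallest possible combined total.

Try each way of splitting the stops between the two vehicles (each non-empty) and, for each split, find the best tour for each vehicle:
  {Easton} + {Thorn, Upland, Orwell, Elm, Grove}: 50 + 68 = 118
  {Thorn} + {Easton, Upland, Orwell, Elm, Grove}: 46 + 92 = 138
  {Easton, Thorn} + {Upland, Orwell, Elm, Grove}: 70 + 68 = 138
  {Upland} + {Easton, Thorn, Orwell, Elm, Grove}: 44 + 80 = 124
  {Easton, Upland} + {Thorn, Orwell, Elm, Grove}: 68 + 56 = 124
  {Thorn, Upland} + {Easton, Orwell, Elm, Grove}: 58 + 80 = 138
  … (31 splits in total)
Best: vehicle 1 Juniper → Easton → Juniper = 50; vehicle 2 Juniper → Thorn → Orwell → Upland → Elm → Grove → Juniper = 68; combined 118.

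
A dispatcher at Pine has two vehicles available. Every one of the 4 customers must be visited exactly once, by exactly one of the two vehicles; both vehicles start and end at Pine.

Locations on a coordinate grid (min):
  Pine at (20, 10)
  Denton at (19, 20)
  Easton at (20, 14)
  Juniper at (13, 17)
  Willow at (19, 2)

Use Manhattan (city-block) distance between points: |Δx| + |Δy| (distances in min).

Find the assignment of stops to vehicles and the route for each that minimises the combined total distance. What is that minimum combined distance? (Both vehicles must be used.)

There are 2^3 − 1 = 7 ways to divide the 4 stops into two non-empty groups. For each, the best each vehicle can do is its own shortest tour through its group:
  {Denton} + {Easton, Juniper, Willow}: 22 + 44 = 66
  {Easton} + {Denton, Juniper, Willow}: 8 + 50 = 58
  {Denton, Easton} + {Juniper, Willow}: 22 + 44 = 66
  {Juniper} + {Denton, Easton, Willow}: 28 + 38 = 66
  {Denton, Juniper} + {Easton, Willow}: 34 + 26 = 60
  {Easton, Juniper} + {Denton, Willow}: 28 + 38 = 66
  … (7 splits in total)
  {Denton, Easton, Juniper} + {Willow}: 34 + 18 = 52  ← best
Best: vehicle 1 Pine → Denton → Juniper → Easton → Pine = 34; vehicle 2 Pine → Willow → Pine = 18; combined 52.

52 min — the smallest possible combined total.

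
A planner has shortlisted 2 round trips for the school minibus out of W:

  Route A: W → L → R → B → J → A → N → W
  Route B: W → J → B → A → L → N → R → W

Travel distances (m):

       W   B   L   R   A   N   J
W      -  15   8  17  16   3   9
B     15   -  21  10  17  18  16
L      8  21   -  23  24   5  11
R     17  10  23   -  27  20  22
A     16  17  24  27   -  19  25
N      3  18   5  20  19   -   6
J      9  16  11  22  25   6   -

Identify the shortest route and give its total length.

Shortest is Route A, total 104 m.

Route A: 8 + 23 + 10 + 16 + 25 + 19 + 3 = 104
Route B: 9 + 16 + 17 + 24 + 5 + 20 + 17 = 108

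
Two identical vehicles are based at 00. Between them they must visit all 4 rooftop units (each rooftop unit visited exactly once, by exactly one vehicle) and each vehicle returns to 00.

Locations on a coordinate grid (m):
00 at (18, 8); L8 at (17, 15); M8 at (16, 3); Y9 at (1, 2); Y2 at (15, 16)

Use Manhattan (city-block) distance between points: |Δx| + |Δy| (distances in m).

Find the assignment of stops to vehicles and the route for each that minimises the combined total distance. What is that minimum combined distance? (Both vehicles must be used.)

68 m — the smallest possible combined total.

Check every non-empty split of the stops between the two vehicles; for each half take its own optimal tour:
  {L8} + {M8, Y9, Y2}: 16 + 62 = 78
  {M8} + {L8, Y9, Y2}: 14 + 62 = 76
  {L8, M8} + {Y9, Y2}: 28 + 62 = 90
  {Y9} + {L8, M8, Y2}: 46 + 32 = 78
  {L8, Y9} + {M8, Y2}: 60 + 32 = 92
  {M8, Y9} + {L8, Y2}: 46 + 22 = 68
  … (7 splits in total)
Best: vehicle 1 00 → M8 → Y9 → 00 = 46; vehicle 2 00 → L8 → Y2 → 00 = 22; combined 68.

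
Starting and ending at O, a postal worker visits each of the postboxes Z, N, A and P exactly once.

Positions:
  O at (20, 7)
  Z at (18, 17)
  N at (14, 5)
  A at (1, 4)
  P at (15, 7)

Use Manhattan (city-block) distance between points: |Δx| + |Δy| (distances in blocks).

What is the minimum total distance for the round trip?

Minimum total distance: 64 blocks.

With 4 stops there are 4!/2 = 12 distinct round trips (a route and its reverse cost the same).
O→Z→N→A→P→O: 12+16+14+17+5 = 64
O→Z→N→P→A→O: 12+16+3+17+22 = 70
O→Z→A→N→P→O: 12+30+14+3+5 = 64
O→Z→A→P→N→O: 12+30+17+3+8 = 70
O→Z→P→N→A→O: 12+13+3+14+22 = 64
O→Z→P→A→N→O: 12+13+17+14+8 = 64
O→N→Z→A→P→O: 8+16+30+17+5 = 76
O→N→Z→P→A→O: 8+16+13+17+22 = 76
O→N→A→Z→P→O: 8+14+30+13+5 = 70
O→N→P→Z→A→O: 8+3+13+30+22 = 76
O→A→Z→N→P→O: 22+30+16+3+5 = 76
O→A→N→Z→P→O: 22+14+16+13+5 = 70
The minimum is 64.
One optimal route: O → Z → N → A → P → O (or its reverse).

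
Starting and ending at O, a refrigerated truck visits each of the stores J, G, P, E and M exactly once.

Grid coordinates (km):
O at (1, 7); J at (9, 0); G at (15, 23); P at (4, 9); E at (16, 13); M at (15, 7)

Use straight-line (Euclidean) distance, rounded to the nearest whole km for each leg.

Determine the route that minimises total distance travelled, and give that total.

58 km — the shortest possible round trip.

There are 60 distinct closed tours to check (reversals are equivalent).
O-J-G-P-E-M-O: 11+24+18+13+6+14 = 86
O-J-G-P-M-E-O: 11+24+18+11+6+16 = 86
O-J-G-E-P-M-O: 11+24+10+13+11+14 = 83
O-J-G-E-M-P-O: 11+24+10+6+11+4 = 66
O-J-G-M-P-E-O: 11+24+16+11+13+16 = 91
O-J-G-M-E-P-O: 11+24+16+6+13+4 = 74
O-J-P-G-E-M-O: 11+10+18+10+6+14 = 69
O-J-P-G-M-E-O: 11+10+18+16+6+16 = 77
O-J-P-E-G-M-O: 11+10+13+10+16+14 = 74
O-J-P-E-M-G-O: 11+10+13+6+16+21 = 77
O-J-P-M-G-E-O: 11+10+11+16+10+16 = 74
O-J-P-M-E-G-O: 11+10+11+6+10+21 = 69
O-J-E-G-P-M-O: 11+15+10+18+11+14 = 79
O-J-E-G-M-P-O: 11+15+10+16+11+4 = 67
… (46 more)
O-J-M-E-G-P-O: 11+9+6+10+18+4 = 58  ← best
The minimum is 58.
One optimal route: O → J → M → E → G → P → O (or its reverse).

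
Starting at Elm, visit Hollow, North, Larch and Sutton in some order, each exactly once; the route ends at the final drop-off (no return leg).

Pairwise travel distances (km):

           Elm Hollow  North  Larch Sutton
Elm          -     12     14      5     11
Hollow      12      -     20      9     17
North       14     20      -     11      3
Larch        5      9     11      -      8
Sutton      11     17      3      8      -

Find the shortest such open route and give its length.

There are 4! = 24 possible orderings.
Elm → Hollow → North → Larch → Sutton: 12+20+11+8 = 51
Elm → Hollow → North → Sutton → Larch: 12+20+3+8 = 43
Elm → Hollow → Larch → North → Sutton: 12+9+11+3 = 35
Elm → Hollow → Larch → Sutton → North: 12+9+8+3 = 32
Elm → Hollow → Sutton → North → Larch: 12+17+3+11 = 43
Elm → Hollow → Sutton → Larch → North: 12+17+8+11 = 48
Elm → North → Hollow → Larch → Sutton: 14+20+9+8 = 51
Elm → North → Hollow → Sutton → Larch: 14+20+17+8 = 59
Elm → North → Larch → Hollow → Sutton: 14+11+9+17 = 51
Elm → North → Larch → Sutton → Hollow: 14+11+8+17 = 50
Elm → North → Sutton → Hollow → Larch: 14+3+17+9 = 43
Elm → North → Sutton → Larch → Hollow: 14+3+8+9 = 34
Elm → Larch → Hollow → North → Sutton: 5+9+20+3 = 37
Elm → Larch → Hollow → Sutton → North: 5+9+17+3 = 34
… (10 more)
The minimum is 32.
One shortest path: Elm → Hollow → Larch → Sutton → North.

Shortest open route: 32 km.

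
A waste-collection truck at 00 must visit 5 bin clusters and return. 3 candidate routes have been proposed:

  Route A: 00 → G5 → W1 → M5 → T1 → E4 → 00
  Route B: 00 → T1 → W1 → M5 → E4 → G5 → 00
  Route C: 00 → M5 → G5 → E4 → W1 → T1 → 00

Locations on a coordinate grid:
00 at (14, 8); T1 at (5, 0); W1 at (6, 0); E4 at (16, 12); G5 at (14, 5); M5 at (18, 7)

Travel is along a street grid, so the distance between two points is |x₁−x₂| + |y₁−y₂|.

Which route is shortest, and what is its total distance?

Shortest is Route B, total 56.

Route A: 3 + 13 + 19 + 20 + 23 + 6 = 84
Route B: 17 + 1 + 19 + 7 + 9 + 3 = 56
Route C: 5 + 6 + 9 + 22 + 1 + 17 = 60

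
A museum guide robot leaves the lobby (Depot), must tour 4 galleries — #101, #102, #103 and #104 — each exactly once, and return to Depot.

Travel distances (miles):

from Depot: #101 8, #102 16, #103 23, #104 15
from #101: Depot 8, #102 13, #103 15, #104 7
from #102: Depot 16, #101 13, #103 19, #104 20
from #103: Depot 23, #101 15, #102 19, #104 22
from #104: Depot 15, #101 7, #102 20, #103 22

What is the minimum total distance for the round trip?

With 4 stops there are 4!/2 = 12 distinct round trips (a route and its reverse cost the same).
Depot-#101-#102-#103-#104-Depot: 8+13+19+22+15 = 77
Depot-#101-#102-#104-#103-Depot: 8+13+20+22+23 = 86
Depot-#101-#103-#102-#104-Depot: 8+15+19+20+15 = 77
Depot-#101-#103-#104-#102-Depot: 8+15+22+20+16 = 81
Depot-#101-#104-#102-#103-Depot: 8+7+20+19+23 = 77
Depot-#101-#104-#103-#102-Depot: 8+7+22+19+16 = 72
Depot-#102-#101-#103-#104-Depot: 16+13+15+22+15 = 81
Depot-#102-#101-#104-#103-Depot: 16+13+7+22+23 = 81
Depot-#102-#103-#101-#104-Depot: 16+19+15+7+15 = 72
Depot-#102-#104-#101-#103-Depot: 16+20+7+15+23 = 81
Depot-#103-#101-#102-#104-Depot: 23+15+13+20+15 = 86
Depot-#103-#102-#101-#104-Depot: 23+19+13+7+15 = 77
The minimum is 72.
One optimal route: Depot → #101 → #104 → #103 → #102 → Depot (or its reverse).

Minimum total distance: 72 miles.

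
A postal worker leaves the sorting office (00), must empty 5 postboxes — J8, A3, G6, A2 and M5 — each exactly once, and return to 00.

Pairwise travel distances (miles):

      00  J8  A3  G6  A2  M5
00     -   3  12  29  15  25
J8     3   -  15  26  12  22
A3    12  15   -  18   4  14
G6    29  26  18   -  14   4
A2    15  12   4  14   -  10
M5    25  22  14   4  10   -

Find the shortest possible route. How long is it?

00→J8→A3→G6→A2→M5→00: 3+15+18+14+10+25 = 85
00→J8→A3→G6→M5→A2→00: 3+15+18+4+10+15 = 65
00→J8→A3→A2→G6→M5→00: 3+15+4+14+4+25 = 65
00→J8→A3→A2→M5→G6→00: 3+15+4+10+4+29 = 65
00→J8→A3→M5→G6→A2→00: 3+15+14+4+14+15 = 65
00→J8→A3→M5→A2→G6→00: 3+15+14+10+14+29 = 85
00→J8→G6→A3→A2→M5→00: 3+26+18+4+10+25 = 86
00→J8→G6→A3→M5→A2→00: 3+26+18+14+10+15 = 86
00→J8→G6→A2→A3→M5→00: 3+26+14+4+14+25 = 86
00→J8→G6→A2→M5→A3→00: 3+26+14+10+14+12 = 79
00→J8→G6→M5→A3→A2→00: 3+26+4+14+4+15 = 66
00→J8→G6→M5→A2→A3→00: 3+26+4+10+4+12 = 59
00→J8→A2→A3→G6→M5→00: 3+12+4+18+4+25 = 66
00→J8→A2→A3→M5→G6→00: 3+12+4+14+4+29 = 66
… (46 more)
The minimum is 59.
One optimal route: 00 → J8 → G6 → M5 → A2 → A3 → 00 (or its reverse).

Shortest round trip = 59 miles.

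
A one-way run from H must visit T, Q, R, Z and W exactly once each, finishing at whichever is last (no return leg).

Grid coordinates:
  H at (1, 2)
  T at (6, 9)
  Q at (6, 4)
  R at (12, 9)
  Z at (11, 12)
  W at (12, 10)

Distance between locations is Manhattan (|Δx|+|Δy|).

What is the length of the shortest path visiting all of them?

There are 5! = 120 possible orderings.
H→T→Q→R→Z→W: 12+5+11+4+3 = 35
H→T→Q→R→W→Z: 12+5+11+1+3 = 32
H→T→Q→Z→R→W: 12+5+13+4+1 = 35
H→T→Q→Z→W→R: 12+5+13+3+1 = 34
H→T→Q→W→R→Z: 12+5+12+1+4 = 34
H→T→Q→W→Z→R: 12+5+12+3+4 = 36
H→T→R→Q→Z→W: 12+6+11+13+3 = 45
H→T→R→Q→W→Z: 12+6+11+12+3 = 44
H→T→R→Z→Q→W: 12+6+4+13+12 = 47
H→T→R→Z→W→Q: 12+6+4+3+12 = 37
H→T→R→W→Q→Z: 12+6+1+12+13 = 44
H→T→R→W→Z→Q: 12+6+1+3+13 = 35
H→T→Z→Q→R→W: 12+8+13+11+1 = 45
H→T→Z→Q→W→R: 12+8+13+12+1 = 46
… (106 more)
H→Q→T→R→W→Z: 7+5+6+1+3 = 22  ← best
The minimum is 22.
One shortest path: H → Q → T → R → W → Z.

Shortest open route: 22.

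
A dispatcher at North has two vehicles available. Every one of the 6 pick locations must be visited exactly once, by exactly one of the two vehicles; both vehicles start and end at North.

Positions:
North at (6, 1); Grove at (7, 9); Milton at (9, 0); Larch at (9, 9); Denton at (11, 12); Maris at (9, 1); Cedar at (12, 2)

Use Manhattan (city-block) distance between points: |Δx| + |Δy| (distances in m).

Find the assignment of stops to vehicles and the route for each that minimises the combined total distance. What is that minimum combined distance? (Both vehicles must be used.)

42 m — the smallest possible combined total.

There are 2^5 − 1 = 31 ways to divide the 6 stops into two non-empty groups. For each, the best each vehicle can do is its own shortest tour through its group:
  {Grove} + {Milton, Larch, Denton, Maris, Cedar}: 18 + 36 = 54
  {Milton} + {Grove, Larch, Denton, Maris, Cedar}: 8 + 34 = 42
  {Grove, Milton} + {Larch, Denton, Maris, Cedar}: 24 + 34 = 58
  {Larch} + {Grove, Milton, Denton, Maris, Cedar}: 22 + 36 = 58
  {Grove, Larch} + {Milton, Denton, Maris, Cedar}: 22 + 36 = 58
  {Milton, Larch} + {Grove, Denton, Maris, Cedar}: 24 + 34 = 58
  … (31 splits in total)
Best: vehicle 1 North → Milton → North = 8; vehicle 2 North → Grove → Larch → Denton → Cedar → Maris → North = 34; combined 42.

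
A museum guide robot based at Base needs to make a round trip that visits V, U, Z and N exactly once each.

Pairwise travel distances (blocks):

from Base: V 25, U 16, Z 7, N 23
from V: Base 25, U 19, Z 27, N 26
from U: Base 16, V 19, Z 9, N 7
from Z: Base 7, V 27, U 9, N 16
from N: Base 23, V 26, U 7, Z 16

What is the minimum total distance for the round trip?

Shortest round trip = 74 blocks.

Base → V → U → Z → N → Base: 25+19+9+16+23 = 92
Base → V → U → N → Z → Base: 25+19+7+16+7 = 74
Base → V → Z → U → N → Base: 25+27+9+7+23 = 91
Base → V → Z → N → U → Base: 25+27+16+7+16 = 91
Base → V → N → U → Z → Base: 25+26+7+9+7 = 74
Base → V → N → Z → U → Base: 25+26+16+9+16 = 92
Base → U → V → Z → N → Base: 16+19+27+16+23 = 101
Base → U → V → N → Z → Base: 16+19+26+16+7 = 84
Base → U → Z → V → N → Base: 16+9+27+26+23 = 101
Base → U → N → V → Z → Base: 16+7+26+27+7 = 83
Base → Z → V → U → N → Base: 7+27+19+7+23 = 83
Base → Z → U → V → N → Base: 7+9+19+26+23 = 84
The minimum is 74.
One optimal route: Base → V → U → N → Z → Base (or its reverse).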